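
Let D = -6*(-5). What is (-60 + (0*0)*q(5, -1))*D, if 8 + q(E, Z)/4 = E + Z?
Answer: -1800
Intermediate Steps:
q(E, Z) = -32 + 4*E + 4*Z (q(E, Z) = -32 + 4*(E + Z) = -32 + (4*E + 4*Z) = -32 + 4*E + 4*Z)
D = 30
(-60 + (0*0)*q(5, -1))*D = (-60 + (0*0)*(-32 + 4*5 + 4*(-1)))*30 = (-60 + 0*(-32 + 20 - 4))*30 = (-60 + 0*(-16))*30 = (-60 + 0)*30 = -60*30 = -1800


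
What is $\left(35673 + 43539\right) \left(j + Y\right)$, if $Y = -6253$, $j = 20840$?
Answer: $1155465444$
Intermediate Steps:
$\left(35673 + 43539\right) \left(j + Y\right) = \left(35673 + 43539\right) \left(20840 - 6253\right) = 79212 \cdot 14587 = 1155465444$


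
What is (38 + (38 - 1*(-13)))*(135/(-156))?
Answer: -4005/52 ≈ -77.019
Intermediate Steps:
(38 + (38 - 1*(-13)))*(135/(-156)) = (38 + (38 + 13))*(135*(-1/156)) = (38 + 51)*(-45/52) = 89*(-45/52) = -4005/52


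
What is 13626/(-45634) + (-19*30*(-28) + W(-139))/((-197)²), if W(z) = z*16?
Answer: 49008595/885504953 ≈ 0.055345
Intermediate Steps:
W(z) = 16*z
13626/(-45634) + (-19*30*(-28) + W(-139))/((-197)²) = 13626/(-45634) + (-19*30*(-28) + 16*(-139))/((-197)²) = 13626*(-1/45634) + (-570*(-28) - 2224)/38809 = -6813/22817 + (15960 - 2224)*(1/38809) = -6813/22817 + 13736*(1/38809) = -6813/22817 + 13736/38809 = 49008595/885504953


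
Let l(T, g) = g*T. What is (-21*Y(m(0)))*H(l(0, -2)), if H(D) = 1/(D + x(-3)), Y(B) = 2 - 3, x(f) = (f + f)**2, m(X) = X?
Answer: 7/12 ≈ 0.58333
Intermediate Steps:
l(T, g) = T*g
x(f) = 4*f**2 (x(f) = (2*f)**2 = 4*f**2)
Y(B) = -1
H(D) = 1/(36 + D) (H(D) = 1/(D + 4*(-3)**2) = 1/(D + 4*9) = 1/(D + 36) = 1/(36 + D))
(-21*Y(m(0)))*H(l(0, -2)) = (-21*(-1))/(36 + 0*(-2)) = 21/(36 + 0) = 21/36 = 21*(1/36) = 7/12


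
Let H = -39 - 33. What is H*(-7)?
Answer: 504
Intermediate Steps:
H = -72
H*(-7) = -72*(-7) = 504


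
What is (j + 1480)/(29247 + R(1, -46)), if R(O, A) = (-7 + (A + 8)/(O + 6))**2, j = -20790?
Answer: -473095/720336 ≈ -0.65677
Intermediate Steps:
R(O, A) = (-7 + (8 + A)/(6 + O))**2
(j + 1480)/(29247 + R(1, -46)) = (-20790 + 1480)/(29247 + (34 - 1*(-46) + 7*1)**2/(6 + 1)**2) = -19310/(29247 + (34 + 46 + 7)**2/7**2) = -19310/(29247 + (1/49)*87**2) = -19310/(29247 + (1/49)*7569) = -19310/(29247 + 7569/49) = -19310/1440672/49 = -19310*49/1440672 = -473095/720336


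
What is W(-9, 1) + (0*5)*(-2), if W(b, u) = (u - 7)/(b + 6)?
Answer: 2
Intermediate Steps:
W(b, u) = (-7 + u)/(6 + b)
W(-9, 1) + (0*5)*(-2) = (-7 + 1)/(6 - 9) + (0*5)*(-2) = -6/(-3) + 0*(-2) = -⅓*(-6) + 0 = 2 + 0 = 2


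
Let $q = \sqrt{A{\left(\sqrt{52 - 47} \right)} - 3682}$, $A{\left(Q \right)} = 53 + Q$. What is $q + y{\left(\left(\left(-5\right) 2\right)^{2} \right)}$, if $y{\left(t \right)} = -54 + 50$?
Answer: $-4 + i \sqrt{3629 - \sqrt{5}} \approx -4.0 + 60.223 i$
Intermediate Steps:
$y{\left(t \right)} = -4$
$q = \sqrt{-3629 + \sqrt{5}}$ ($q = \sqrt{\left(53 + \sqrt{52 - 47}\right) - 3682} = \sqrt{\left(53 + \sqrt{5}\right) - 3682} = \sqrt{-3629 + \sqrt{5}} \approx 60.223 i$)
$q + y{\left(\left(\left(-5\right) 2\right)^{2} \right)} = \sqrt{-3629 + \sqrt{5}} - 4 = -4 + \sqrt{-3629 + \sqrt{5}}$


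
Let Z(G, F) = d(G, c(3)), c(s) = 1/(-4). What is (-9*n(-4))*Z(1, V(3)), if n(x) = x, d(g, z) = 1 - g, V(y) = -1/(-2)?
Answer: 0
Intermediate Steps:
V(y) = ½ (V(y) = -1*(-½) = ½)
c(s) = -¼
Z(G, F) = 1 - G
(-9*n(-4))*Z(1, V(3)) = (-9*(-4))*(1 - 1*1) = 36*(1 - 1) = 36*0 = 0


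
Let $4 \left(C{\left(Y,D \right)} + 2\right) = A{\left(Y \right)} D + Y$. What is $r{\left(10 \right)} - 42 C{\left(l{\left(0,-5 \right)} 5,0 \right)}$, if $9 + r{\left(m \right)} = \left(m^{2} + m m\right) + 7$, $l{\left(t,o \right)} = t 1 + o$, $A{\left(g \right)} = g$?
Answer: $\frac{1089}{2} \approx 544.5$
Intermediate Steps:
$l{\left(t,o \right)} = o + t$ ($l{\left(t,o \right)} = t + o = o + t$)
$r{\left(m \right)} = -2 + 2 m^{2}$ ($r{\left(m \right)} = -9 + \left(\left(m^{2} + m m\right) + 7\right) = -9 + \left(\left(m^{2} + m^{2}\right) + 7\right) = -9 + \left(2 m^{2} + 7\right) = -9 + \left(7 + 2 m^{2}\right) = -2 + 2 m^{2}$)
$C{\left(Y,D \right)} = -2 + \frac{Y}{4} + \frac{D Y}{4}$ ($C{\left(Y,D \right)} = -2 + \frac{Y D + Y}{4} = -2 + \frac{D Y + Y}{4} = -2 + \frac{Y + D Y}{4} = -2 + \left(\frac{Y}{4} + \frac{D Y}{4}\right) = -2 + \frac{Y}{4} + \frac{D Y}{4}$)
$r{\left(10 \right)} - 42 C{\left(l{\left(0,-5 \right)} 5,0 \right)} = \left(-2 + 2 \cdot 10^{2}\right) - 42 \left(-2 + \frac{\left(-5 + 0\right) 5}{4} + \frac{1}{4} \cdot 0 \left(-5 + 0\right) 5\right) = \left(-2 + 2 \cdot 100\right) - 42 \left(-2 + \frac{\left(-5\right) 5}{4} + \frac{1}{4} \cdot 0 \left(\left(-5\right) 5\right)\right) = \left(-2 + 200\right) - 42 \left(-2 + \frac{1}{4} \left(-25\right) + \frac{1}{4} \cdot 0 \left(-25\right)\right) = 198 - 42 \left(-2 - \frac{25}{4} + 0\right) = 198 - - \frac{693}{2} = 198 + \frac{693}{2} = \frac{1089}{2}$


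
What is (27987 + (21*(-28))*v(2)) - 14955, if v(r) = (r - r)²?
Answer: 13032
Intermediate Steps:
v(r) = 0 (v(r) = 0² = 0)
(27987 + (21*(-28))*v(2)) - 14955 = (27987 + (21*(-28))*0) - 14955 = (27987 - 588*0) - 14955 = (27987 + 0) - 14955 = 27987 - 14955 = 13032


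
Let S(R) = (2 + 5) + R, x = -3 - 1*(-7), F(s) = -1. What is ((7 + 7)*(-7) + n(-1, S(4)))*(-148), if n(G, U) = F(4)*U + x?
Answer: 15540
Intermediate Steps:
x = 4 (x = -3 + 7 = 4)
S(R) = 7 + R
n(G, U) = 4 - U (n(G, U) = -U + 4 = 4 - U)
((7 + 7)*(-7) + n(-1, S(4)))*(-148) = ((7 + 7)*(-7) + (4 - (7 + 4)))*(-148) = (14*(-7) + (4 - 1*11))*(-148) = (-98 + (4 - 11))*(-148) = (-98 - 7)*(-148) = -105*(-148) = 15540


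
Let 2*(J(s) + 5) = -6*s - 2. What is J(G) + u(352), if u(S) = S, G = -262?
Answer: 1132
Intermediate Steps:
J(s) = -6 - 3*s (J(s) = -5 + (-6*s - 2)/2 = -5 + (-2 - 6*s)/2 = -5 + (-1 - 3*s) = -6 - 3*s)
J(G) + u(352) = (-6 - 3*(-262)) + 352 = (-6 + 786) + 352 = 780 + 352 = 1132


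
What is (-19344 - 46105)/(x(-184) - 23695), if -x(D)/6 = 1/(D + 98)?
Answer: 2814307/1018882 ≈ 2.7622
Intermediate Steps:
x(D) = -6/(98 + D) (x(D) = -6/(D + 98) = -6/(98 + D))
(-19344 - 46105)/(x(-184) - 23695) = (-19344 - 46105)/(-6/(98 - 184) - 23695) = -65449/(-6/(-86) - 23695) = -65449/(-6*(-1/86) - 23695) = -65449/(3/43 - 23695) = -65449/(-1018882/43) = -65449*(-43/1018882) = 2814307/1018882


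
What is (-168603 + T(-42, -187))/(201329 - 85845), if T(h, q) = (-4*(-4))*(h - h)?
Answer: -168603/115484 ≈ -1.4600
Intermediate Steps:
T(h, q) = 0 (T(h, q) = 16*0 = 0)
(-168603 + T(-42, -187))/(201329 - 85845) = (-168603 + 0)/(201329 - 85845) = -168603/115484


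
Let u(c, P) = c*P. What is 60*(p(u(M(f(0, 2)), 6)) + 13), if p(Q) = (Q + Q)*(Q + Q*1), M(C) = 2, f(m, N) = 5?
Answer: 35340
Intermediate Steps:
u(c, P) = P*c
p(Q) = 4*Q**2 (p(Q) = (2*Q)*(Q + Q) = (2*Q)*(2*Q) = 4*Q**2)
60*(p(u(M(f(0, 2)), 6)) + 13) = 60*(4*(6*2)**2 + 13) = 60*(4*12**2 + 13) = 60*(4*144 + 13) = 60*(576 + 13) = 60*589 = 35340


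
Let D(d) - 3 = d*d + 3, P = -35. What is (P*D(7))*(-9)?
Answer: 17325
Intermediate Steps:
D(d) = 6 + d² (D(d) = 3 + (d*d + 3) = 3 + (d² + 3) = 3 + (3 + d²) = 6 + d²)
(P*D(7))*(-9) = -35*(6 + 7²)*(-9) = -35*(6 + 49)*(-9) = -35*55*(-9) = -1925*(-9) = 17325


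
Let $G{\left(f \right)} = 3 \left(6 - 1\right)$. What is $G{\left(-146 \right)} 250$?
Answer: $3750$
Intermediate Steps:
$G{\left(f \right)} = 15$ ($G{\left(f \right)} = 3 \cdot 5 = 15$)
$G{\left(-146 \right)} 250 = 15 \cdot 250 = 3750$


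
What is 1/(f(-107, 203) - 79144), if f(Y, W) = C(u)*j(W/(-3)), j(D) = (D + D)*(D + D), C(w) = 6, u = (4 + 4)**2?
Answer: 3/92240 ≈ 3.2524e-5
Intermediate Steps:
u = 64 (u = 8**2 = 64)
j(D) = 4*D**2 (j(D) = (2*D)*(2*D) = 4*D**2)
f(Y, W) = 8*W**2/3 (f(Y, W) = 6*(4*(W/(-3))**2) = 6*(4*(W*(-1/3))**2) = 6*(4*(-W/3)**2) = 6*(4*(W**2/9)) = 6*(4*W**2/9) = 8*W**2/3)
1/(f(-107, 203) - 79144) = 1/((8/3)*203**2 - 79144) = 1/((8/3)*41209 - 79144) = 1/(329672/3 - 79144) = 1/(92240/3) = 3/92240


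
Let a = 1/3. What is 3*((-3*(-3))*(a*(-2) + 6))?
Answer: 144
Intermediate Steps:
a = ⅓ ≈ 0.33333
3*((-3*(-3))*(a*(-2) + 6)) = 3*((-3*(-3))*((⅓)*(-2) + 6)) = 3*(9*(-⅔ + 6)) = 3*(9*(16/3)) = 3*48 = 144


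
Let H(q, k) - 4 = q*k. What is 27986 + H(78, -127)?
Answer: 18084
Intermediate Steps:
H(q, k) = 4 + k*q (H(q, k) = 4 + q*k = 4 + k*q)
27986 + H(78, -127) = 27986 + (4 - 127*78) = 27986 + (4 - 9906) = 27986 - 9902 = 18084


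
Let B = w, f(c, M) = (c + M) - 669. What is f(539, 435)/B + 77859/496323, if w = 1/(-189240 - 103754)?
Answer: -4928110727339/55147 ≈ -8.9363e+7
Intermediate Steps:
f(c, M) = -669 + M + c (f(c, M) = (M + c) - 669 = -669 + M + c)
w = -1/292994 (w = 1/(-292994) = -1/292994 ≈ -3.4130e-6)
B = -1/292994 ≈ -3.4130e-6
f(539, 435)/B + 77859/496323 = (-669 + 435 + 539)/(-1/292994) + 77859/496323 = 305*(-292994) + 77859*(1/496323) = -89363170 + 8651/55147 = -4928110727339/55147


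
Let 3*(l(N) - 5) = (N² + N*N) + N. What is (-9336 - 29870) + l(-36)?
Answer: -38349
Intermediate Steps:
l(N) = 5 + N/3 + 2*N²/3 (l(N) = 5 + ((N² + N*N) + N)/3 = 5 + ((N² + N²) + N)/3 = 5 + (2*N² + N)/3 = 5 + (N + 2*N²)/3 = 5 + (N/3 + 2*N²/3) = 5 + N/3 + 2*N²/3)
(-9336 - 29870) + l(-36) = (-9336 - 29870) + (5 + (⅓)*(-36) + (⅔)*(-36)²) = -39206 + (5 - 12 + (⅔)*1296) = -39206 + (5 - 12 + 864) = -39206 + 857 = -38349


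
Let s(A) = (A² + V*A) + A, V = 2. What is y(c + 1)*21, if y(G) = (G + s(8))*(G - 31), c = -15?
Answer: -69930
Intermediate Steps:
s(A) = A² + 3*A (s(A) = (A² + 2*A) + A = A² + 3*A)
y(G) = (-31 + G)*(88 + G) (y(G) = (G + 8*(3 + 8))*(G - 31) = (G + 8*11)*(-31 + G) = (G + 88)*(-31 + G) = (88 + G)*(-31 + G) = (-31 + G)*(88 + G))
y(c + 1)*21 = (-2728 + (-15 + 1)² + 57*(-15 + 1))*21 = (-2728 + (-14)² + 57*(-14))*21 = (-2728 + 196 - 798)*21 = -3330*21 = -69930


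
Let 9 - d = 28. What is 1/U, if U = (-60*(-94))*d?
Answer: -1/107160 ≈ -9.3318e-6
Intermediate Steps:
d = -19 (d = 9 - 1*28 = 9 - 28 = -19)
U = -107160 (U = -60*(-94)*(-19) = 5640*(-19) = -107160)
1/U = 1/(-107160) = -1/107160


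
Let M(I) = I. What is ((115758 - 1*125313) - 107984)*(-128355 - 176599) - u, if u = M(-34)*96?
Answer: 35843991470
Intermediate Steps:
u = -3264 (u = -34*96 = -3264)
((115758 - 1*125313) - 107984)*(-128355 - 176599) - u = ((115758 - 1*125313) - 107984)*(-128355 - 176599) - 1*(-3264) = ((115758 - 125313) - 107984)*(-304954) + 3264 = (-9555 - 107984)*(-304954) + 3264 = -117539*(-304954) + 3264 = 35843988206 + 3264 = 35843991470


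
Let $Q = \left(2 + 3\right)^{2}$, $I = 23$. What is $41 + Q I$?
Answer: $616$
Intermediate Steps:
$Q = 25$ ($Q = 5^{2} = 25$)
$41 + Q I = 41 + 25 \cdot 23 = 41 + 575 = 616$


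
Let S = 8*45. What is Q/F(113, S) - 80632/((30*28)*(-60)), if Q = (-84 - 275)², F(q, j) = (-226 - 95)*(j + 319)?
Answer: 65945641/65387700 ≈ 1.0085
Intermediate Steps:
S = 360
F(q, j) = -102399 - 321*j (F(q, j) = -321*(319 + j) = -102399 - 321*j)
Q = 128881 (Q = (-359)² = 128881)
Q/F(113, S) - 80632/((30*28)*(-60)) = 128881/(-102399 - 321*360) - 80632/((30*28)*(-60)) = 128881/(-102399 - 115560) - 80632/(840*(-60)) = 128881/(-217959) - 80632/(-50400) = 128881*(-1/217959) - 80632*(-1/50400) = -128881/217959 + 10079/6300 = 65945641/65387700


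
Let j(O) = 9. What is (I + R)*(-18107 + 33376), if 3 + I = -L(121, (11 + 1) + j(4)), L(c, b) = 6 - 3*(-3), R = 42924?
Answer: 655131714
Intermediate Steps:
L(c, b) = 15 (L(c, b) = 6 + 9 = 15)
I = -18 (I = -3 - 1*15 = -3 - 15 = -18)
(I + R)*(-18107 + 33376) = (-18 + 42924)*(-18107 + 33376) = 42906*15269 = 655131714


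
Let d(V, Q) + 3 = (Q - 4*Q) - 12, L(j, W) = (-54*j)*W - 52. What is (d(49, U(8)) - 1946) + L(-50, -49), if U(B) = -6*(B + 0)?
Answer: -134169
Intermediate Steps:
L(j, W) = -52 - 54*W*j (L(j, W) = -54*W*j - 52 = -52 - 54*W*j)
U(B) = -6*B
d(V, Q) = -15 - 3*Q (d(V, Q) = -3 + ((Q - 4*Q) - 12) = -3 + (-3*Q - 12) = -3 + (-12 - 3*Q) = -15 - 3*Q)
(d(49, U(8)) - 1946) + L(-50, -49) = ((-15 - (-18)*8) - 1946) + (-52 - 54*(-49)*(-50)) = ((-15 - 3*(-48)) - 1946) + (-52 - 132300) = ((-15 + 144) - 1946) - 132352 = (129 - 1946) - 132352 = -1817 - 132352 = -134169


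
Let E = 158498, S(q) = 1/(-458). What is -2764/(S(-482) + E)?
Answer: -1265912/72592083 ≈ -0.017439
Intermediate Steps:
S(q) = -1/458
-2764/(S(-482) + E) = -2764/(-1/458 + 158498) = -2764/72592083/458 = -2764*458/72592083 = -1265912/72592083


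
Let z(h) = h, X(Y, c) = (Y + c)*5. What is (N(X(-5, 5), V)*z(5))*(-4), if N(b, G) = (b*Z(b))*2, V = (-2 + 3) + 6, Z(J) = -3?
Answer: 0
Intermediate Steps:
X(Y, c) = 5*Y + 5*c
V = 7 (V = 1 + 6 = 7)
N(b, G) = -6*b (N(b, G) = (b*(-3))*2 = -3*b*2 = -6*b)
(N(X(-5, 5), V)*z(5))*(-4) = (-6*(5*(-5) + 5*5)*5)*(-4) = (-6*(-25 + 25)*5)*(-4) = (-6*0*5)*(-4) = (0*5)*(-4) = 0*(-4) = 0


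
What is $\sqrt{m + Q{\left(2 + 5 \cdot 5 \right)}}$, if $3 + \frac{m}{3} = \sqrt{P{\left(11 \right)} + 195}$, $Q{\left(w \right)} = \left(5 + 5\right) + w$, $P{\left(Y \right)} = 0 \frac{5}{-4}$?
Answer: $\sqrt{28 + 3 \sqrt{195}} \approx 8.3602$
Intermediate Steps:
$P{\left(Y \right)} = 0$ ($P{\left(Y \right)} = 0 \cdot 5 \left(- \frac{1}{4}\right) = 0 \left(- \frac{5}{4}\right) = 0$)
$Q{\left(w \right)} = 10 + w$
$m = -9 + 3 \sqrt{195}$ ($m = -9 + 3 \sqrt{0 + 195} = -9 + 3 \sqrt{195} \approx 32.893$)
$\sqrt{m + Q{\left(2 + 5 \cdot 5 \right)}} = \sqrt{\left(-9 + 3 \sqrt{195}\right) + \left(10 + \left(2 + 5 \cdot 5\right)\right)} = \sqrt{\left(-9 + 3 \sqrt{195}\right) + \left(10 + \left(2 + 25\right)\right)} = \sqrt{\left(-9 + 3 \sqrt{195}\right) + \left(10 + 27\right)} = \sqrt{\left(-9 + 3 \sqrt{195}\right) + 37} = \sqrt{28 + 3 \sqrt{195}}$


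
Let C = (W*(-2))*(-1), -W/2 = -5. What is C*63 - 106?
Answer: 1154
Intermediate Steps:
W = 10 (W = -2*(-5) = 10)
C = 20 (C = (10*(-2))*(-1) = -20*(-1) = 20)
C*63 - 106 = 20*63 - 106 = 1260 - 106 = 1154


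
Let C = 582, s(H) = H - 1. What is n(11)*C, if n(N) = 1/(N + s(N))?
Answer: 194/7 ≈ 27.714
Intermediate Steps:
s(H) = -1 + H
n(N) = 1/(-1 + 2*N) (n(N) = 1/(N + (-1 + N)) = 1/(-1 + 2*N))
n(11)*C = 582/(-1 + 2*11) = 582/(-1 + 22) = 582/21 = (1/21)*582 = 194/7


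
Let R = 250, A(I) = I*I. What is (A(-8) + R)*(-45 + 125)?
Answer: 25120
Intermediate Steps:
A(I) = I²
(A(-8) + R)*(-45 + 125) = ((-8)² + 250)*(-45 + 125) = (64 + 250)*80 = 314*80 = 25120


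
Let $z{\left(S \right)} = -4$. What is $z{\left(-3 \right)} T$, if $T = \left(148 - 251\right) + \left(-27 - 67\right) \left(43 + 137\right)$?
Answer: $68092$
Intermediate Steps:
$T = -17023$ ($T = -103 - 16920 = -17023$)
$z{\left(-3 \right)} T = \left(-4\right) \left(-17023\right) = 68092$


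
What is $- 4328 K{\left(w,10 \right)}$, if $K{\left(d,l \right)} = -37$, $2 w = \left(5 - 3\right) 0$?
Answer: $160136$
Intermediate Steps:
$w = 0$ ($w = \frac{\left(5 - 3\right) 0}{2} = \frac{2 \cdot 0}{2} = \frac{1}{2} \cdot 0 = 0$)
$- 4328 K{\left(w,10 \right)} = \left(-4328\right) \left(-37\right) = 160136$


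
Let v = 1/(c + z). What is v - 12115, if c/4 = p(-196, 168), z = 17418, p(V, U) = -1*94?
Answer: -206463829/17042 ≈ -12115.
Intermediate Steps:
p(V, U) = -94
c = -376 (c = 4*(-94) = -376)
v = 1/17042 (v = 1/(-376 + 17418) = 1/17042 ≈ 5.8679e-5)
v - 12115 = 1/17042 - 12115 = -206463829/17042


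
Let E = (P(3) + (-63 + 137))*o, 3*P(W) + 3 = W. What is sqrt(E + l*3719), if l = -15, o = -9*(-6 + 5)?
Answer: I*sqrt(55119) ≈ 234.77*I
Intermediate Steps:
P(W) = -1 + W/3
o = 9 (o = -9*(-1) = 9)
E = 666 (E = ((-1 + (1/3)*3) + (-63 + 137))*9 = ((-1 + 1) + 74)*9 = (0 + 74)*9 = 74*9 = 666)
sqrt(E + l*3719) = sqrt(666 - 15*3719) = sqrt(666 - 55785) = sqrt(-55119) = I*sqrt(55119)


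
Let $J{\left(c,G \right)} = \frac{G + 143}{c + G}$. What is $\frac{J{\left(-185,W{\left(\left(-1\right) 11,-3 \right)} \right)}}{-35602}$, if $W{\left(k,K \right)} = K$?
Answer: $\frac{5}{239042} \approx 2.0917 \cdot 10^{-5}$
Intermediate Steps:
$J{\left(c,G \right)} = \frac{143 + G}{G + c}$
$\frac{J{\left(-185,W{\left(\left(-1\right) 11,-3 \right)} \right)}}{-35602} = \frac{\frac{1}{-3 - 185} \left(143 - 3\right)}{-35602} = \frac{1}{-188} \cdot 140 \left(- \frac{1}{35602}\right) = \left(- \frac{1}{188}\right) 140 \left(- \frac{1}{35602}\right) = \left(- \frac{35}{47}\right) \left(- \frac{1}{35602}\right) = \frac{5}{239042}$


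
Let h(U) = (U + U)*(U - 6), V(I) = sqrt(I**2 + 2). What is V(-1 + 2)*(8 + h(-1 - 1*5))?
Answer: 152*sqrt(3) ≈ 263.27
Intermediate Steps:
V(I) = sqrt(2 + I**2)
h(U) = 2*U*(-6 + U) (h(U) = (2*U)*(-6 + U) = 2*U*(-6 + U))
V(-1 + 2)*(8 + h(-1 - 1*5)) = sqrt(2 + (-1 + 2)**2)*(8 + 2*(-1 - 1*5)*(-6 + (-1 - 1*5))) = sqrt(2 + 1**2)*(8 + 2*(-1 - 5)*(-6 + (-1 - 5))) = sqrt(2 + 1)*(8 + 2*(-6)*(-6 - 6)) = sqrt(3)*(8 + 2*(-6)*(-12)) = sqrt(3)*(8 + 144) = sqrt(3)*152 = 152*sqrt(3)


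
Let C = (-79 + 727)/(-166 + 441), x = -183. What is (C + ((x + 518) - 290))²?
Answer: 169598529/75625 ≈ 2242.6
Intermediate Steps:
C = 648/275 ≈ 2.3564
(C + ((x + 518) - 290))² = (648/275 + ((-183 + 518) - 290))² = (648/275 + (335 - 290))² = (648/275 + 45)² = (13023/275)² = 169598529/75625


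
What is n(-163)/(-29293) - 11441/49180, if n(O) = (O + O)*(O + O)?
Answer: -5561794893/1440629740 ≈ -3.8607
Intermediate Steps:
n(O) = 4*O² (n(O) = (2*O)*(2*O) = 4*O²)
n(-163)/(-29293) - 11441/49180 = (4*(-163)²)/(-29293) - 11441/49180 = (4*26569)*(-1/29293) - 11441*1/49180 = 106276*(-1/29293) - 11441/49180 = -106276/29293 - 11441/49180 = -5561794893/1440629740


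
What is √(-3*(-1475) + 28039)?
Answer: 4*√2029 ≈ 180.18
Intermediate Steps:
√(-3*(-1475) + 28039) = √(4425 + 28039) = √32464 = 4*√2029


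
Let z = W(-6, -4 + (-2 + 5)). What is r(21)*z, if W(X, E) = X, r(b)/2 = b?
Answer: -252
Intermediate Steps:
r(b) = 2*b
z = -6
r(21)*z = (2*21)*(-6) = 42*(-6) = -252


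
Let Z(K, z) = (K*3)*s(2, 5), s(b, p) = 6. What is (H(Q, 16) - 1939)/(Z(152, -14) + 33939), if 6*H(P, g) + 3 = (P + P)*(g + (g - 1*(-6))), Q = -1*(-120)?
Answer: -839/73350 ≈ -0.011438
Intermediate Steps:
Q = 120
H(P, g) = -½ + P*(6 + 2*g)/3 (H(P, g) = -½ + ((P + P)*(g + (g - 1*(-6))))/6 = -½ + ((2*P)*(g + (g + 6)))/6 = -½ + ((2*P)*(g + (6 + g)))/6 = -½ + ((2*P)*(6 + 2*g))/6 = -½ + (2*P*(6 + 2*g))/6 = -½ + P*(6 + 2*g)/3)
Z(K, z) = 18*K (Z(K, z) = (K*3)*6 = (3*K)*6 = 18*K)
(H(Q, 16) - 1939)/(Z(152, -14) + 33939) = ((-½ + 2*120 + (⅔)*120*16) - 1939)/(18*152 + 33939) = ((-½ + 240 + 1280) - 1939)/(2736 + 33939) = (3039/2 - 1939)/36675 = -839/2*1/36675 = -839/73350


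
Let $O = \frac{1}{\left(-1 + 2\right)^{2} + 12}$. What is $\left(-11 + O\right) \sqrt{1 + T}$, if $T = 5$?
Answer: $- \frac{142 \sqrt{6}}{13} \approx -26.756$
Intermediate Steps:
$O = \frac{1}{13}$ ($O = \frac{1}{1^{2} + 12} = \frac{1}{1 + 12} = \frac{1}{13} \approx 0.076923$)
$\left(-11 + O\right) \sqrt{1 + T} = \left(-11 + \frac{1}{13}\right) \sqrt{1 + 5} = - \frac{142 \sqrt{6}}{13}$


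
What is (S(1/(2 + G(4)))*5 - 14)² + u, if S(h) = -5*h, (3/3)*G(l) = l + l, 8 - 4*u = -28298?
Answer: 29395/4 ≈ 7348.8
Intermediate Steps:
u = 14153/2 (u = 2 - ¼*(-28298) = 2 + 14149/2 = 14153/2 ≈ 7076.5)
G(l) = 2*l (G(l) = l + l = 2*l)
(S(1/(2 + G(4)))*5 - 14)² + u = (-5/(2 + 2*4)*5 - 14)² + 14153/2 = (-5/(2 + 8)*5 - 14)² + 14153/2 = (-5/10*5 - 14)² + 14153/2 = (-5*⅒*5 - 14)² + 14153/2 = (-½*5 - 14)² + 14153/2 = (-5/2 - 14)² + 14153/2 = (-33/2)² + 14153/2 = 1089/4 + 14153/2 = 29395/4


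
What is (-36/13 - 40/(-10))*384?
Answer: 6144/13 ≈ 472.62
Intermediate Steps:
(-36/13 - 40/(-10))*384 = (-36*1/13 - 40*(-⅒))*384 = (-36/13 + 4)*384 = (16/13)*384 = 6144/13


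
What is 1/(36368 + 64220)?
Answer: 1/100588 ≈ 9.9415e-6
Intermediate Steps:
1/(36368 + 64220) = 1/100588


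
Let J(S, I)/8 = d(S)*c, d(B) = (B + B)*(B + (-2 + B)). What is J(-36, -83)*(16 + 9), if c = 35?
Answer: 37296000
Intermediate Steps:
d(B) = 2*B*(-2 + 2*B) (d(B) = (2*B)*(-2 + 2*B) = 2*B*(-2 + 2*B))
J(S, I) = 1120*S*(-1 + S) (J(S, I) = 8*((4*S*(-1 + S))*35) = 8*(140*S*(-1 + S)) = 1120*S*(-1 + S))
J(-36, -83)*(16 + 9) = (1120*(-36)*(-1 - 36))*(16 + 9) = (1120*(-36)*(-37))*25 = 1491840*25 = 37296000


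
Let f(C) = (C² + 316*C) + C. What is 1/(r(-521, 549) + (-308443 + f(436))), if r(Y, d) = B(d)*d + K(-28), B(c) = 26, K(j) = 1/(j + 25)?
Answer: 3/102416 ≈ 2.9292e-5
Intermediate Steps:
f(C) = C² + 317*C
K(j) = 1/(25 + j)
r(Y, d) = -⅓ + 26*d (r(Y, d) = 26*d + 1/(25 - 28) = 26*d + 1/(-3) = 26*d - ⅓ = -⅓ + 26*d)
1/(r(-521, 549) + (-308443 + f(436))) = 1/((-⅓ + 26*549) + (-308443 + 436*(317 + 436))) = 1/((-⅓ + 14274) + (-308443 + 436*753)) = 1/(42821/3 + (-308443 + 328308)) = 1/(42821/3 + 19865) = 1/(102416/3) = 3/102416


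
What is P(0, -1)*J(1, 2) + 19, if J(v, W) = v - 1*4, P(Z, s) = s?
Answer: 22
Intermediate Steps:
J(v, W) = -4 + v (J(v, W) = v - 4 = -4 + v)
P(0, -1)*J(1, 2) + 19 = -(-4 + 1) + 19 = -1*(-3) + 19 = 3 + 19 = 22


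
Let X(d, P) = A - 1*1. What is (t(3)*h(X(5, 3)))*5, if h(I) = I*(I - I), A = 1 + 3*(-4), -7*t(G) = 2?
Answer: 0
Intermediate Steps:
t(G) = -2/7 (t(G) = -⅐*2 = -2/7)
A = -11 (A = 1 - 12 = -11)
X(d, P) = -12 (X(d, P) = -11 - 1*1 = -11 - 1 = -12)
h(I) = 0 (h(I) = I*0 = 0)
(t(3)*h(X(5, 3)))*5 = -2/7*0*5 = 0*5 = 0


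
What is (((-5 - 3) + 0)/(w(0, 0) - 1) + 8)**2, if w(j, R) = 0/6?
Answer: 256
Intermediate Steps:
w(j, R) = 0 (w(j, R) = 0*(1/6) = 0)
(((-5 - 3) + 0)/(w(0, 0) - 1) + 8)**2 = (((-5 - 3) + 0)/(0 - 1) + 8)**2 = ((-8 + 0)/(-1) + 8)**2 = (-8*(-1) + 8)**2 = (8 + 8)**2 = 16**2 = 256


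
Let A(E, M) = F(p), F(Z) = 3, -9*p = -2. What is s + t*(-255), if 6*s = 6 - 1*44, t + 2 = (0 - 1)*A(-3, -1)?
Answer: 3806/3 ≈ 1268.7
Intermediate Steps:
p = 2/9 (p = -1/9*(-2) = 2/9 ≈ 0.22222)
A(E, M) = 3
t = -5 (t = -2 + (0 - 1)*3 = -2 - 1*3 = -2 - 3 = -5)
s = -19/3 (s = (6 - 1*44)/6 = (6 - 44)/6 = (1/6)*(-38) = -19/3 ≈ -6.3333)
s + t*(-255) = -19/3 - 5*(-255) = -19/3 + 1275 = 3806/3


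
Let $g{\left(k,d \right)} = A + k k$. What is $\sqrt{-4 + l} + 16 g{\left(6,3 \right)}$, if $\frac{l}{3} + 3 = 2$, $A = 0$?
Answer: $576 + i \sqrt{7} \approx 576.0 + 2.6458 i$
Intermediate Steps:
$l = -3$ ($l = -9 + 3 \cdot 2 = -9 + 6 = -3$)
$g{\left(k,d \right)} = k^{2}$ ($g{\left(k,d \right)} = 0 + k k = 0 + k^{2} = k^{2}$)
$\sqrt{-4 + l} + 16 g{\left(6,3 \right)} = \sqrt{-4 - 3} + 16 \cdot 6^{2} = \sqrt{-7} + 16 \cdot 36 = i \sqrt{7} + 576 = 576 + i \sqrt{7}$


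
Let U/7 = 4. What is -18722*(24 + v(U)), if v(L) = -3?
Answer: -393162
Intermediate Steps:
U = 28 (U = 7*4 = 28)
-18722*(24 + v(U)) = -18722*(24 - 3) = -18722*21 = -393162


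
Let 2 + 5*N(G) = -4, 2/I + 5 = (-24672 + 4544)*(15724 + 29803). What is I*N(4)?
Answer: 12/4581837305 ≈ 2.6190e-9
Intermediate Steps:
I = -2/916367461 (I = 2/(-5 + (-24672 + 4544)*(15724 + 29803)) = 2/(-5 - 20128*45527) = 2/(-5 - 916367456) = 2/(-916367461) = 2*(-1/916367461) = -2/916367461 ≈ -2.1825e-9)
N(G) = -6/5 (N(G) = -⅖ + (⅕)*(-4) = -⅖ - ⅘ = -6/5)
I*N(4) = -2/916367461*(-6/5) = 12/4581837305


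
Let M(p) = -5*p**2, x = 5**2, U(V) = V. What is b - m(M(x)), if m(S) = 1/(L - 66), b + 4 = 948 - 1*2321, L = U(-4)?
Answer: -96389/70 ≈ -1377.0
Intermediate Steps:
L = -4
x = 25
b = -1377 (b = -4 + (948 - 1*2321) = -4 + (948 - 2321) = -4 - 1373 = -1377)
m(S) = -1/70 (m(S) = 1/(-4 - 66) = 1/(-70) = -1/70)
b - m(M(x)) = -1377 - 1*(-1/70) = -1377 + 1/70 = -96389/70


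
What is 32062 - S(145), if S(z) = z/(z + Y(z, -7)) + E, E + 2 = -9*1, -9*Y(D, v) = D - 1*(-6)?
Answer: 37010937/1154 ≈ 32072.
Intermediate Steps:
Y(D, v) = -⅔ - D/9 (Y(D, v) = -(D - 1*(-6))/9 = -(D + 6)/9 = -(6 + D)/9 = -⅔ - D/9)
E = -11 (E = -2 - 9*1 = -2 - 9 = -11)
S(z) = -11 + z/(-⅔ + 8*z/9) (S(z) = z/(z + (-⅔ - z/9)) - 11 = z/(-⅔ + 8*z/9) - 11 = -11 + z/(-⅔ + 8*z/9))
32062 - S(145) = 32062 - (66 - 79*145)/(2*(-3 + 4*145)) = 32062 - (66 - 11455)/(2*(-3 + 580)) = 32062 - (-11389)/(2*577) = 32062 - 1*(-11389/1154) = 32062 + 11389/1154 = 37010937/1154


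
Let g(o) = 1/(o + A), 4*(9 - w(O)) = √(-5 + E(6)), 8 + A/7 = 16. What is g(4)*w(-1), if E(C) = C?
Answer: 7/48 ≈ 0.14583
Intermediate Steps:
A = 56 (A = -56 + 7*16 = -56 + 112 = 56)
w(O) = 35/4 (w(O) = 9 - √(-5 + 6)/4 = 9 - √1/4 = 9 - ¼*1 = 9 - ¼ = 35/4)
g(o) = 1/(56 + o) (g(o) = 1/(o + 56) = 1/(56 + o))
g(4)*w(-1) = (35/4)/(56 + 4) = (35/4)/60 = (1/60)*(35/4) = 7/48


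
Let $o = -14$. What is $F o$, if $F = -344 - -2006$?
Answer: $-23268$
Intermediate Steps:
$F = 1662$ ($F = -344 + 2006 = 1662$)
$F o = 1662 \left(-14\right) = -23268$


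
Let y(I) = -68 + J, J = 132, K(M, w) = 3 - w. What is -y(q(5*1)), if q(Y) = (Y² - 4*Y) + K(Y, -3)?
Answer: -64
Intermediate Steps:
q(Y) = 6 + Y² - 4*Y (q(Y) = (Y² - 4*Y) + (3 - 1*(-3)) = (Y² - 4*Y) + (3 + 3) = (Y² - 4*Y) + 6 = 6 + Y² - 4*Y)
y(I) = 64 (y(I) = -68 + 132 = 64)
-y(q(5*1)) = -1*64 = -64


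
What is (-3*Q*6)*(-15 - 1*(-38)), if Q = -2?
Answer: 828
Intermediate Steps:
(-3*Q*6)*(-15 - 1*(-38)) = (-3*(-2)*6)*(-15 - 1*(-38)) = (6*6)*(-15 + 38) = 36*23 = 828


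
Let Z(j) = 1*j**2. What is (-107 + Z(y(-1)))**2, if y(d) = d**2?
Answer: 11236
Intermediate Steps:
Z(j) = j**2
(-107 + Z(y(-1)))**2 = (-107 + ((-1)**2)**2)**2 = (-107 + 1**2)**2 = (-107 + 1)**2 = (-106)**2 = 11236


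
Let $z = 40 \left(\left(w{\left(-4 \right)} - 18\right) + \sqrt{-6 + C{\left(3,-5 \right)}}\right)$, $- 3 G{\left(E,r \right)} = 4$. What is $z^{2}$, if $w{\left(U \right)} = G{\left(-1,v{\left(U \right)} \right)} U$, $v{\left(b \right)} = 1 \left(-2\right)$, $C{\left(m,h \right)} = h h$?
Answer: $\frac{2584000}{9} - \frac{121600 \sqrt{19}}{3} \approx 1.1043 \cdot 10^{5}$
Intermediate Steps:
$C{\left(m,h \right)} = h^{2}$
$v{\left(b \right)} = -2$
$G{\left(E,r \right)} = - \frac{4}{3}$ ($G{\left(E,r \right)} = \left(- \frac{1}{3}\right) 4 = - \frac{4}{3}$)
$w{\left(U \right)} = - \frac{4 U}{3}$
$z = - \frac{1520}{3} + 40 \sqrt{19}$ ($z = 40 \left(\left(\left(- \frac{4}{3}\right) \left(-4\right) - 18\right) + \sqrt{-6 + \left(-5\right)^{2}}\right) = 40 \left(\left(\frac{16}{3} - 18\right) + \sqrt{-6 + 25}\right) = 40 \left(- \frac{38}{3} + \sqrt{19}\right) = - \frac{1520}{3} + 40 \sqrt{19} \approx -332.31$)
$z^{2} = \left(- \frac{1520}{3} + 40 \sqrt{19}\right)^{2}$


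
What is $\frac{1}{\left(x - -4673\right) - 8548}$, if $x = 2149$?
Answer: $- \frac{1}{1726} \approx -0.00057937$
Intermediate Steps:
$\frac{1}{\left(x - -4673\right) - 8548} = \frac{1}{\left(2149 - -4673\right) - 8548} = \frac{1}{\left(2149 + 4673\right) - 8548} = \frac{1}{6822 - 8548} = \frac{1}{-1726} = - \frac{1}{1726}$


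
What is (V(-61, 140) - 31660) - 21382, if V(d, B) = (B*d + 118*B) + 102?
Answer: -44960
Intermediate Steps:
V(d, B) = 102 + 118*B + B*d (V(d, B) = (118*B + B*d) + 102 = 102 + 118*B + B*d)
(V(-61, 140) - 31660) - 21382 = ((102 + 118*140 + 140*(-61)) - 31660) - 21382 = ((102 + 16520 - 8540) - 31660) - 21382 = (8082 - 31660) - 21382 = -23578 - 21382 = -44960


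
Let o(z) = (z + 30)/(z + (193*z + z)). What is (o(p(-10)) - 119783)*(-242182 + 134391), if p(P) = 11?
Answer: 27695226042754/2145 ≈ 1.2912e+10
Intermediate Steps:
o(z) = (30 + z)/(195*z) (o(z) = (30 + z)/(z + 194*z) = (30 + z)/((195*z)) = (30 + z)*(1/(195*z)) = (30 + z)/(195*z))
(o(p(-10)) - 119783)*(-242182 + 134391) = ((1/195)*(30 + 11)/11 - 119783)*(-242182 + 134391) = ((1/195)*(1/11)*41 - 119783)*(-107791) = (41/2145 - 119783)*(-107791) = -256934494/2145*(-107791) = 27695226042754/2145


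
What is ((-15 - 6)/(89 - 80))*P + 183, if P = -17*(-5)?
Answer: -46/3 ≈ -15.333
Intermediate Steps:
P = 85
((-15 - 6)/(89 - 80))*P + 183 = ((-15 - 6)/(89 - 80))*85 + 183 = -21/9*85 + 183 = -21*⅑*85 + 183 = -7/3*85 + 183 = -595/3 + 183 = -46/3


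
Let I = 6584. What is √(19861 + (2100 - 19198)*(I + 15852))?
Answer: I*√383590867 ≈ 19585.0*I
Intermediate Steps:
√(19861 + (2100 - 19198)*(I + 15852)) = √(19861 + (2100 - 19198)*(6584 + 15852)) = √(19861 - 17098*22436) = √(19861 - 383610728) = √(-383590867) = I*√383590867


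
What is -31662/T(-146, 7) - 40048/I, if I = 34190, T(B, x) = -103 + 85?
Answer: 30050081/17095 ≈ 1757.8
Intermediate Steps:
T(B, x) = -18
-31662/T(-146, 7) - 40048/I = -31662/(-18) - 40048/34190 = -31662*(-1/18) - 40048*1/34190 = 1759 - 20024/17095 = 30050081/17095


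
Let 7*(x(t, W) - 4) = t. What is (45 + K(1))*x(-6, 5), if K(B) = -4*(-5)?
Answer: 1430/7 ≈ 204.29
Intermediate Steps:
x(t, W) = 4 + t/7
K(B) = 20
(45 + K(1))*x(-6, 5) = (45 + 20)*(4 + (⅐)*(-6)) = 65*(4 - 6/7) = 65*(22/7) = 1430/7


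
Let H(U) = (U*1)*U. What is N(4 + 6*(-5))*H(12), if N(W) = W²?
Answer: 97344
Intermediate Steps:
H(U) = U² (H(U) = U*U = U²)
N(4 + 6*(-5))*H(12) = (4 + 6*(-5))²*12² = (4 - 30)²*144 = (-26)²*144 = 676*144 = 97344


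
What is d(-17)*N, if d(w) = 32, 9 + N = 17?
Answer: 256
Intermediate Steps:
N = 8 (N = -9 + 17 = 8)
d(-17)*N = 32*8 = 256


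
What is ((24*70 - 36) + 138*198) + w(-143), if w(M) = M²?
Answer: 49417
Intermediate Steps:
((24*70 - 36) + 138*198) + w(-143) = ((24*70 - 36) + 138*198) + (-143)² = ((1680 - 36) + 27324) + 20449 = (1644 + 27324) + 20449 = 28968 + 20449 = 49417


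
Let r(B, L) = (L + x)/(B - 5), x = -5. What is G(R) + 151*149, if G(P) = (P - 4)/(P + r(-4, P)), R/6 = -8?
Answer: 8527589/379 ≈ 22500.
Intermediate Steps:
R = -48 (R = 6*(-8) = -48)
r(B, L) = (-5 + L)/(-5 + B) (r(B, L) = (L - 5)/(B - 5) = (-5 + L)/(-5 + B))
G(P) = (-4 + P)/(5/9 + 8*P/9) (G(P) = (P - 4)/(P + (-5 + P)/(-5 - 4)) = (-4 + P)/(P + (-5 + P)/(-9)) = (-4 + P)/(P - (-5 + P)/9) = (-4 + P)/(P + (5/9 - P/9)) = (-4 + P)/(5/9 + 8*P/9))
G(R) + 151*149 = 9*(-4 - 48)/(5 + 8*(-48)) + 151*149 = 9*(-52)/(5 - 384) + 22499 = 9*(-52)/(-379) + 22499 = 9*(-1/379)*(-52) + 22499 = 468/379 + 22499 = 8527589/379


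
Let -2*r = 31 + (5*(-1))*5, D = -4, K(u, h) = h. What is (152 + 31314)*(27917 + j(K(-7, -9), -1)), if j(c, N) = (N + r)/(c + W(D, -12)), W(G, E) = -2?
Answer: 9662925406/11 ≈ 8.7845e+8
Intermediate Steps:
r = -3 (r = -(31 + (5*(-1))*5)/2 = -(31 - 5*5)/2 = -(31 - 25)/2 = -½*6 = -3)
j(c, N) = (-3 + N)/(-2 + c) (j(c, N) = (N - 3)/(c - 2) = (-3 + N)/(-2 + c))
(152 + 31314)*(27917 + j(K(-7, -9), -1)) = (152 + 31314)*(27917 + (-3 - 1)/(-2 - 9)) = 31466*(27917 - 4/(-11)) = 31466*(27917 - 1/11*(-4)) = 31466*(27917 + 4/11) = 31466*(307091/11) = 9662925406/11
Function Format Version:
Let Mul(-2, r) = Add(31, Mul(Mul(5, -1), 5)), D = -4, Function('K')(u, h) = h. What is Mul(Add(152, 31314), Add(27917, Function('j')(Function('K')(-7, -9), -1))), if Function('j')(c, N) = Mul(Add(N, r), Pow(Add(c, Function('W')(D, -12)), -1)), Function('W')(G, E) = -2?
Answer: Rational(9662925406, 11) ≈ 8.7845e+8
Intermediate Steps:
r = -3 (r = Mul(Rational(-1, 2), Add(31, Mul(Mul(5, -1), 5))) = Mul(Rational(-1, 2), Add(31, Mul(-5, 5))) = Mul(Rational(-1, 2), Add(31, -25)) = Mul(Rational(-1, 2), 6) = -3)
Function('j')(c, N) = Mul(Pow(Add(-2, c), -1), Add(-3, N)) (Function('j')(c, N) = Mul(Add(N, -3), Pow(Add(c, -2), -1)) = Mul(Add(-3, N), Pow(Add(-2, c), -1)) = Mul(Pow(Add(-2, c), -1), Add(-3, N)))
Mul(Add(152, 31314), Add(27917, Function('j')(Function('K')(-7, -9), -1))) = Mul(Add(152, 31314), Add(27917, Mul(Pow(Add(-2, -9), -1), Add(-3, -1)))) = Mul(31466, Add(27917, Mul(Pow(-11, -1), -4))) = Mul(31466, Add(27917, Mul(Rational(-1, 11), -4))) = Mul(31466, Add(27917, Rational(4, 11))) = Mul(31466, Rational(307091, 11)) = Rational(9662925406, 11)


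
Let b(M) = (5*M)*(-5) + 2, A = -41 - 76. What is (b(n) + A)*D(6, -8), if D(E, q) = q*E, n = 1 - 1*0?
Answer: 6720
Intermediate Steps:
A = -117
n = 1 (n = 1 + 0 = 1)
D(E, q) = E*q
b(M) = 2 - 25*M (b(M) = -25*M + 2 = 2 - 25*M)
(b(n) + A)*D(6, -8) = ((2 - 25*1) - 117)*(6*(-8)) = ((2 - 25) - 117)*(-48) = (-23 - 117)*(-48) = -140*(-48) = 6720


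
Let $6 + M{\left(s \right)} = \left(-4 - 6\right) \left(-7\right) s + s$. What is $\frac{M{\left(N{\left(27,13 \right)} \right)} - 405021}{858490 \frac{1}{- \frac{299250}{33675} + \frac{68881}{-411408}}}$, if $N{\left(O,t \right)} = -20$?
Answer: $\frac{679760451667583}{158582154610080} \approx 4.2865$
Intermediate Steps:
$M{\left(s \right)} = -6 + 71 s$ ($M{\left(s \right)} = -6 + \left(\left(-4 - 6\right) \left(-7\right) s + s\right) = -6 + \left(\left(-10\right) \left(-7\right) s + s\right) = -6 + \left(70 s + s\right) = -6 + 71 s$)
$\frac{M{\left(N{\left(27,13 \right)} \right)} - 405021}{858490 \frac{1}{- \frac{299250}{33675} + \frac{68881}{-411408}}} = \frac{\left(-6 + 71 \left(-20\right)\right) - 405021}{858490 \frac{1}{- \frac{299250}{33675} + \frac{68881}{-411408}}} = \frac{\left(-6 - 1420\right) - 405021}{858490 \frac{1}{\left(-299250\right) \frac{1}{33675} + 68881 \left(- \frac{1}{411408}\right)}} = \frac{-1426 - 405021}{858490 \frac{1}{- \frac{3990}{449} - \frac{68881}{411408}}} = - \frac{406447}{858490 \frac{1}{- \frac{1672445489}{184722192}}} = - \frac{406447}{858490 \left(- \frac{184722192}{1672445489}\right)} = - \frac{406447}{- \frac{158582154610080}{1672445489}} = \left(-406447\right) \left(- \frac{1672445489}{158582154610080}\right) = \frac{679760451667583}{158582154610080}$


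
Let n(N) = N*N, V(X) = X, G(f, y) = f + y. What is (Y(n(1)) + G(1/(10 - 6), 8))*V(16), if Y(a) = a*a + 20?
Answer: 468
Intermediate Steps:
n(N) = N**2
Y(a) = 20 + a**2 (Y(a) = a**2 + 20 = 20 + a**2)
(Y(n(1)) + G(1/(10 - 6), 8))*V(16) = ((20 + (1**2)**2) + (1/(10 - 6) + 8))*16 = ((20 + 1**2) + (1/4 + 8))*16 = ((20 + 1) + (1/4 + 8))*16 = (21 + 33/4)*16 = (117/4)*16 = 468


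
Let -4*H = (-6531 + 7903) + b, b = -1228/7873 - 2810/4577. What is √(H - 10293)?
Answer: I*√55242431808970825898/72069442 ≈ 103.13*I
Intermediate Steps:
b = -27743686/36034721 (b = -1228*1/7873 - 2810*1/4577 = -1228/7873 - 2810/4577 = -27743686/36034721 ≈ -0.76992)
H = -24705946763/72069442 (H = -((-6531 + 7903) - 27743686/36034721)/4 = -(1372 - 27743686/36034721)/4 = -¼*49411893526/36034721 = -24705946763/72069442 ≈ -342.81)
√(H - 10293) = √(-24705946763/72069442 - 10293) = √(-766516713269/72069442) = I*√55242431808970825898/72069442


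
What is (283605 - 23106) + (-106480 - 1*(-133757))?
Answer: 287776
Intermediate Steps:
(283605 - 23106) + (-106480 - 1*(-133757)) = 260499 + (-106480 + 133757) = 260499 + 27277 = 287776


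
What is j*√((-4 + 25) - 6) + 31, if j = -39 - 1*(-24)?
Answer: 31 - 15*√15 ≈ -27.095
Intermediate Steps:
j = -15 (j = -39 + 24 = -15)
j*√((-4 + 25) - 6) + 31 = -15*√((-4 + 25) - 6) + 31 = -15*√(21 - 6) + 31 = -15*√15 + 31 = 31 - 15*√15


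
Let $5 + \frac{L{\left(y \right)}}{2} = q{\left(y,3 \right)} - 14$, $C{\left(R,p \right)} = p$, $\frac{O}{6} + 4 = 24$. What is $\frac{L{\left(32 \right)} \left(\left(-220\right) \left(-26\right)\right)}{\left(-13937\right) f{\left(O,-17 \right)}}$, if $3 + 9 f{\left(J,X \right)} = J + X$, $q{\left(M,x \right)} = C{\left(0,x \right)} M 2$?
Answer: $- \frac{80964}{6335} \approx -12.78$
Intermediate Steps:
$O = 120$ ($O = -24 + 6 \cdot 24 = -24 + 144 = 120$)
$q{\left(M,x \right)} = 2 M x$ ($q{\left(M,x \right)} = x M 2 = M x 2 = 2 M x$)
$f{\left(J,X \right)} = - \frac{1}{3} + \frac{J}{9} + \frac{X}{9}$ ($f{\left(J,X \right)} = - \frac{1}{3} + \frac{J + X}{9} = - \frac{1}{3} + \left(\frac{J}{9} + \frac{X}{9}\right) = - \frac{1}{3} + \frac{J}{9} + \frac{X}{9}$)
$L{\left(y \right)} = -38 + 12 y$ ($L{\left(y \right)} = -10 + 2 \left(2 y 3 - 14\right) = -10 + 2 \left(6 y - 14\right) = -10 + 2 \left(-14 + 6 y\right) = -10 + \left(-28 + 12 y\right) = -38 + 12 y$)
$\frac{L{\left(32 \right)} \left(\left(-220\right) \left(-26\right)\right)}{\left(-13937\right) f{\left(O,-17 \right)}} = \frac{\left(-38 + 12 \cdot 32\right) \left(\left(-220\right) \left(-26\right)\right)}{\left(-13937\right) \left(- \frac{1}{3} + \frac{1}{9} \cdot 120 + \frac{1}{9} \left(-17\right)\right)} = \frac{\left(-38 + 384\right) 5720}{\left(-13937\right) \left(- \frac{1}{3} + \frac{40}{3} - \frac{17}{9}\right)} = \frac{346 \cdot 5720}{\left(-13937\right) \frac{100}{9}} = \frac{1979120}{- \frac{1393700}{9}} = 1979120 \left(- \frac{9}{1393700}\right) = - \frac{80964}{6335}$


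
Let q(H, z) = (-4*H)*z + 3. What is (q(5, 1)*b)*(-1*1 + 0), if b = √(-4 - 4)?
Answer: 34*I*√2 ≈ 48.083*I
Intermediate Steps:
q(H, z) = 3 - 4*H*z (q(H, z) = -4*H*z + 3 = 3 - 4*H*z)
b = 2*I*√2 (b = √(-8) = 2*I*√2 ≈ 2.8284*I)
(q(5, 1)*b)*(-1*1 + 0) = ((3 - 4*5*1)*(2*I*√2))*(-1*1 + 0) = ((3 - 20)*(2*I*√2))*(-1 + 0) = -34*I*√2*(-1) = 34*I*√2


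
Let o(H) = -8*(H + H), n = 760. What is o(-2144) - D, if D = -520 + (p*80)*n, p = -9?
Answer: 582024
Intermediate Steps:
o(H) = -16*H
D = -547720 (D = -520 - 9*80*760 = -520 - 720*760 = -520 - 547200 = -547720)
o(-2144) - D = -16*(-2144) - 1*(-547720) = 34304 + 547720 = 582024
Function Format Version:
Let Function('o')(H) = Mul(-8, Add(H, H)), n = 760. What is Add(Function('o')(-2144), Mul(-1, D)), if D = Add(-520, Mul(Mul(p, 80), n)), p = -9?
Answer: 582024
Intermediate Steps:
Function('o')(H) = Mul(-16, H) (Function('o')(H) = Mul(-8, Mul(2, H)) = Mul(-16, H))
D = -547720 (D = Add(-520, Mul(Mul(-9, 80), 760)) = Add(-520, Mul(-720, 760)) = Add(-520, -547200) = -547720)
Add(Function('o')(-2144), Mul(-1, D)) = Add(Mul(-16, -2144), Mul(-1, -547720)) = Add(34304, 547720) = 582024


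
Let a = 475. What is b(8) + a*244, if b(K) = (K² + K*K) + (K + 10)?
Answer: 116046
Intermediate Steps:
b(K) = 10 + K + 2*K² (b(K) = (K² + K²) + (10 + K) = 2*K² + (10 + K) = 10 + K + 2*K²)
b(8) + a*244 = (10 + 8 + 2*8²) + 475*244 = (10 + 8 + 2*64) + 115900 = (10 + 8 + 128) + 115900 = 146 + 115900 = 116046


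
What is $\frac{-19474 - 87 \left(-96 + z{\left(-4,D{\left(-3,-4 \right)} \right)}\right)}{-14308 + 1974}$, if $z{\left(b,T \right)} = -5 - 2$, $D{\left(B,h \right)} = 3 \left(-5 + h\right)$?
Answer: $\frac{10513}{12334} \approx 0.85236$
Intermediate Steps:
$D{\left(B,h \right)} = -15 + 3 h$
$z{\left(b,T \right)} = -7$ ($z{\left(b,T \right)} = -5 - 2 = -7$)
$\frac{-19474 - 87 \left(-96 + z{\left(-4,D{\left(-3,-4 \right)} \right)}\right)}{-14308 + 1974} = \frac{-19474 - 87 \left(-96 - 7\right)}{-14308 + 1974} = \frac{-19474 - -8961}{-12334} = \left(-19474 + 8961\right) \left(- \frac{1}{12334}\right) = \left(-10513\right) \left(- \frac{1}{12334}\right) = \frac{10513}{12334}$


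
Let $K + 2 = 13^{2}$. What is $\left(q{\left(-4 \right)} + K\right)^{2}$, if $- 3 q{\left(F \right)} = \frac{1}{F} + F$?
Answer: $\frac{4084441}{144} \approx 28364.0$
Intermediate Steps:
$q{\left(F \right)} = - \frac{F}{3} - \frac{1}{3 F}$ ($q{\left(F \right)} = - \frac{\frac{1}{F} + F}{3} = - \frac{F + \frac{1}{F}}{3} = - \frac{F}{3} - \frac{1}{3 F}$)
$K = 167$ ($K = -2 + 13^{2} = -2 + 169 = 167$)
$\left(q{\left(-4 \right)} + K\right)^{2} = \left(\frac{-1 - \left(-4\right)^{2}}{3 \left(-4\right)} + 167\right)^{2} = \left(\frac{1}{3} \left(- \frac{1}{4}\right) \left(-1 - 16\right) + 167\right)^{2} = \left(\frac{1}{3} \left(- \frac{1}{4}\right) \left(-17\right) + 167\right)^{2} = \left(\frac{17}{12} + 167\right)^{2} = \left(\frac{2021}{12}\right)^{2} = \frac{4084441}{144}$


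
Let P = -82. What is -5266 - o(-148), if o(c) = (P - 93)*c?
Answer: -31166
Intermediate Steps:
o(c) = -175*c (o(c) = (-82 - 93)*c = -175*c)
-5266 - o(-148) = -5266 - (-175)*(-148) = -5266 - 1*25900 = -5266 - 25900 = -31166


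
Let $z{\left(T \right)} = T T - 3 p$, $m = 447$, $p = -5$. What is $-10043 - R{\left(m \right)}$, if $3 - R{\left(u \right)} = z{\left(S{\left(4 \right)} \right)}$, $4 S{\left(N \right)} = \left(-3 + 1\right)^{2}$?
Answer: $-10030$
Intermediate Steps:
$S{\left(N \right)} = 1$ ($S{\left(N \right)} = \frac{\left(-3 + 1\right)^{2}}{4} = \frac{\left(-2\right)^{2}}{4} = \frac{1}{4} \cdot 4 = 1$)
$z{\left(T \right)} = 15 + T^{2}$ ($z{\left(T \right)} = T T - -15 = T^{2} + 15 = 15 + T^{2}$)
$R{\left(u \right)} = -13$ ($R{\left(u \right)} = 3 - \left(15 + 1^{2}\right) = 3 - \left(15 + 1\right) = 3 - 16 = -13$)
$-10043 - R{\left(m \right)} = -10043 - -13 = -10043 + 13 = -10030$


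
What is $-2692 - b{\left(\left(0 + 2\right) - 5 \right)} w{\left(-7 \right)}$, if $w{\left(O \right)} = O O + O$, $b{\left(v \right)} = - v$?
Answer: $-2818$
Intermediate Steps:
$w{\left(O \right)} = O + O^{2}$ ($w{\left(O \right)} = O^{2} + O = O + O^{2}$)
$-2692 - b{\left(\left(0 + 2\right) - 5 \right)} w{\left(-7 \right)} = -2692 - - (\left(0 + 2\right) - 5) \left(- 7 \left(1 - 7\right)\right) = -2692 - - (2 - 5) \left(\left(-7\right) \left(-6\right)\right) = -2692 - \left(-1\right) \left(-3\right) 42 = -2692 - 3 \cdot 42 = -2692 - 126 = -2818$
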